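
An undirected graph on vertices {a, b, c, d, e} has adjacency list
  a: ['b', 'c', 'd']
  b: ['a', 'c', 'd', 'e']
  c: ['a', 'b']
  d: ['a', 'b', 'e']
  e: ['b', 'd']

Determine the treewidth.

A width-2 tree decomposition is:
Bags: B1 = {a, b, c}  B2 = {a, b, d}  B3 = {b, d, e}
Tree: B1–B2, B2–B3
Each bag holds 3 vertices, so the decomposition has width 2, which upper-bounds the treewidth. On the other hand G contains the 3-clique {b, d, e}. A clique must lie in a single bag of any decomposition, so no decomposition can have width below 2. The upper and lower bounds meet at 2, so that is the treewidth.

2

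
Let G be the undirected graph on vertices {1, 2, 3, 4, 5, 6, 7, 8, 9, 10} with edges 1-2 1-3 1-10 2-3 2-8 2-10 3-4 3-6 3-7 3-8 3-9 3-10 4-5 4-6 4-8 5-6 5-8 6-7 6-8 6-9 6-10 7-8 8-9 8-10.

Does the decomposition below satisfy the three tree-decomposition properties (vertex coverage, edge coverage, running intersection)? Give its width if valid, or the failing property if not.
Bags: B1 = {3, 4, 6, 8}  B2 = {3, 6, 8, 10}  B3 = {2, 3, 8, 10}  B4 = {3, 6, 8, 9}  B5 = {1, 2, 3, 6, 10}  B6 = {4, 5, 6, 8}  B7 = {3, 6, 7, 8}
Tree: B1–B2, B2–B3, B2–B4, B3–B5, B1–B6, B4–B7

A tree decomposition must satisfy three properties: every vertex lies in some bag; for every edge, both endpoints lie together in some bag; and for every vertex, the bags containing it form a connected subtree. Here bags containing vertex 6 are not connected in the tree, so the decomposition is invalid.

No — bags containing vertex 6 are not connected in the tree.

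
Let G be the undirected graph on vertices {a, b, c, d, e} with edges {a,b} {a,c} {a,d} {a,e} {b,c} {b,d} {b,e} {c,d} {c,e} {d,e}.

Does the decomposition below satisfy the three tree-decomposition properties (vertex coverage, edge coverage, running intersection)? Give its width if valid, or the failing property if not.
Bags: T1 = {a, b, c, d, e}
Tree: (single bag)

Yes; width 4.

Vertex coverage: the bags together contain {a, b, c, d, e}, the full vertex set. Edge coverage: each edge of G has both endpoints in at least one bag. Running intersection: for every vertex, the bags containing it form a connected subtree. All three properties hold, so this is a valid tree decomposition of width max|bag| − 1 = 4, and hence tw(G) ≤ 4.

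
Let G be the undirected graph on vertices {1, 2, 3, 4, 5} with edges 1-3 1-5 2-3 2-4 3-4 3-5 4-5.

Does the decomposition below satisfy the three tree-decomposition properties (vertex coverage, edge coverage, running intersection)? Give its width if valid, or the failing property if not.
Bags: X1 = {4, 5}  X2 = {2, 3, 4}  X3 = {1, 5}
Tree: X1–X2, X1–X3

A tree decomposition must satisfy three properties: every vertex lies in some bag; for every edge, both endpoints lie together in some bag; and for every vertex, the bags containing it form a connected subtree. Here edge (3,5) lies in no bag, so the decomposition is invalid.

No — edge (3,5) lies in no bag.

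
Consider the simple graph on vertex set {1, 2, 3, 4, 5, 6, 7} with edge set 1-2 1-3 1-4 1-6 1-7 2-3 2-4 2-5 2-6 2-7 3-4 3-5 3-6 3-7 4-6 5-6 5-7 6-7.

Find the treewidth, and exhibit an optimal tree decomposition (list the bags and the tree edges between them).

The largest bag has 5 vertices, giving width 4; this decomposition certifies tw(G) ≤ 4. For the lower bound, the 5 vertices {1, 2, 3, 4, 6} are pairwise adjacent, and any tree decomposition puts a clique entirely inside one bag — forcing width ≥ 4. Therefore the treewidth is 4.

Treewidth 4.
One such decomposition:
Bags: B1 = {1, 2, 3, 6, 7}  B2 = {1, 2, 3, 4, 6}  B3 = {2, 3, 5, 6, 7}
Tree: B1–B2, B1–B3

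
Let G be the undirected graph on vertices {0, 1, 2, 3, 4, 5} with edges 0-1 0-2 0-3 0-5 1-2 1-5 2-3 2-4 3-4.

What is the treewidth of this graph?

2

A width-2 tree decomposition is:
Bags: B1 = {0, 1, 2}  B2 = {0, 2, 3}  B3 = {2, 3, 4}  B4 = {0, 1, 5}
Tree: B1–B2, B2–B3, B1–B4
Every bag has size at most 3, so the width is 3 − 1 = 2 and tw(G) ≤ 2. On the other hand G contains the 3-clique {0, 1, 2}. A clique must lie in a single bag of any decomposition, so no decomposition can have width below 2. Combining the bounds, tw(G) = 2.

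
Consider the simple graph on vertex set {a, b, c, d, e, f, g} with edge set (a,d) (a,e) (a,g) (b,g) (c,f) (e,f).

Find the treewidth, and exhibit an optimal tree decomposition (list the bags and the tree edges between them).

Treewidth 1.
One optimal decomposition is:
Bags: B1 = {a, g}  B2 = {a, e}  B3 = {e, f}  B4 = {a, d}  B5 = {c, f}  B6 = {b, g}
Tree: B1–B2, B2–B3, B1–B4, B3–B5, B1–B6

Every bag has size at most 2, so the width is 2 − 1 = 1 and tw(G) ≤ 1. G has an edge, so its treewidth is at least 1. Therefore the treewidth is 1.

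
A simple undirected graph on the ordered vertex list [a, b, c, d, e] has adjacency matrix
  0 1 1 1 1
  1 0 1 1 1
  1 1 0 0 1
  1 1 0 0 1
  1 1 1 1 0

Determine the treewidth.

3

A width-3 tree decomposition is:
Bags: B1 = {a, b, c, e}  B2 = {a, b, d, e}
Tree: B1–B2
Each bag holds 4 vertices, so the decomposition has width 3, which upper-bounds the treewidth. For the lower bound, the 4 vertices {a, b, d, e} are pairwise adjacent, and any tree decomposition puts a clique entirely inside one bag — forcing width ≥ 3. The upper and lower bounds meet at 3, so that is the treewidth.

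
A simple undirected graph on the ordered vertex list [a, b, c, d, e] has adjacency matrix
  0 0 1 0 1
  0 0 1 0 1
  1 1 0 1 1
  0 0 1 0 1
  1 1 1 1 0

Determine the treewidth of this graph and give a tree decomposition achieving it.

Every bag has size at most 3, so the width is 3 − 1 = 2 and tw(G) ≤ 2. On the other hand G contains the 3-clique {c, d, e}. A clique must lie in a single bag of any decomposition, so no decomposition can have width below 2. Therefore the treewidth is 2.

Treewidth 2.
One optimal decomposition is:
Bags: B1 = {c, d, e}  B2 = {a, c, e}  B3 = {b, c, e}
Tree: B1–B2, B2–B3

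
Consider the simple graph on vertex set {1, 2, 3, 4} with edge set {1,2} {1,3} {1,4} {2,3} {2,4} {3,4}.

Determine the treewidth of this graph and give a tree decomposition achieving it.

With just one bag of size 4, the width is 4 − 1 = 3, so tw(G) ≤ 3. Conversely, {1, 2, 3, 4} is a clique of size 4, and the vertices of any clique must share a bag in every tree decomposition; so some bag has ≥ 4 vertices and tw(G) ≥ 3. Therefore the treewidth is 3.

Treewidth 3.
One optimal decomposition is:
Bags: B1 = {1, 2, 3, 4}
Tree: (single bag)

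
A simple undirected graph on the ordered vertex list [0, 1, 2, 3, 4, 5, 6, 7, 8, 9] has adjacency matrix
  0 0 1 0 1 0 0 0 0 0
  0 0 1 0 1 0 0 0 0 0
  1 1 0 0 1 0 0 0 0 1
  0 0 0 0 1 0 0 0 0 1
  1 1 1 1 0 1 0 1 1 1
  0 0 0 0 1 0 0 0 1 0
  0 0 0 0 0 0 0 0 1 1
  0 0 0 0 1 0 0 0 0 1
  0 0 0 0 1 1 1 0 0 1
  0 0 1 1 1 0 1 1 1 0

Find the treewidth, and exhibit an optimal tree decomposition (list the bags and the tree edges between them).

Treewidth 2.
Bags: B1 = {4, 8, 9}  B2 = {4, 7, 9}  B3 = {3, 4, 9}  B4 = {4, 5, 8}  B5 = {6, 8, 9}  B6 = {2, 4, 9}  B7 = {0, 2, 4}  B8 = {1, 2, 4}
Tree: B1–B2, B1–B3, B1–B4, B1–B5, B1–B6, B6–B7, B7–B8

The largest bag has 3 vertices, giving width 2; this decomposition certifies tw(G) ≤ 2. Conversely, {0, 2, 4} is a clique of size 3, and the vertices of any clique must share a bag in every tree decomposition; so some bag has ≥ 3 vertices and tw(G) ≥ 2. Combining the bounds, tw(G) = 2.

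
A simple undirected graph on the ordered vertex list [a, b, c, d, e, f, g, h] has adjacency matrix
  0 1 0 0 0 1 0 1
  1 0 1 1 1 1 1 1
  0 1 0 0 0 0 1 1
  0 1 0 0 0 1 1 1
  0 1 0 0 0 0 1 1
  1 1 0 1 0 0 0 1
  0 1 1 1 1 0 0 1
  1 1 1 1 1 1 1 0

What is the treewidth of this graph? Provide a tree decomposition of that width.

Each bag holds 4 vertices, so the decomposition has width 3, which upper-bounds the treewidth. On the other hand G contains the 4-clique {b, d, g, h}. A clique must lie in a single bag of any decomposition, so no decomposition can have width below 3. Hence tw(G) = 3 exactly.

Treewidth 3.
One such decomposition:
Bags: B1 = {b, d, g, h}  B2 = {b, d, f, h}  B3 = {a, b, f, h}  B4 = {b, c, g, h}  B5 = {b, e, g, h}
Tree: B1–B2, B2–B3, B1–B4, B1–B5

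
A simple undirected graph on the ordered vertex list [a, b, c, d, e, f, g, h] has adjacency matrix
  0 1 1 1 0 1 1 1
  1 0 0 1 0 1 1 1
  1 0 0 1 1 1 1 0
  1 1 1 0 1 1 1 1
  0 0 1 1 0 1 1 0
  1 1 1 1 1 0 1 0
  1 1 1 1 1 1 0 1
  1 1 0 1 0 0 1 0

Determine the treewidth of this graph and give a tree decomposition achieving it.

Treewidth 4.
One optimal decomposition is:
Bags: B1 = {a, b, d, f, g}  B2 = {a, b, d, g, h}  B3 = {a, c, d, f, g}  B4 = {c, d, e, f, g}
Tree: B1–B2, B1–B3, B3–B4

Each bag holds 5 vertices, so the decomposition has width 4, which upper-bounds the treewidth. Conversely, {a, b, d, g, h} is a clique of size 5, and the vertices of any clique must share a bag in every tree decomposition; so some bag has ≥ 5 vertices and tw(G) ≥ 4. Hence tw(G) = 4 exactly.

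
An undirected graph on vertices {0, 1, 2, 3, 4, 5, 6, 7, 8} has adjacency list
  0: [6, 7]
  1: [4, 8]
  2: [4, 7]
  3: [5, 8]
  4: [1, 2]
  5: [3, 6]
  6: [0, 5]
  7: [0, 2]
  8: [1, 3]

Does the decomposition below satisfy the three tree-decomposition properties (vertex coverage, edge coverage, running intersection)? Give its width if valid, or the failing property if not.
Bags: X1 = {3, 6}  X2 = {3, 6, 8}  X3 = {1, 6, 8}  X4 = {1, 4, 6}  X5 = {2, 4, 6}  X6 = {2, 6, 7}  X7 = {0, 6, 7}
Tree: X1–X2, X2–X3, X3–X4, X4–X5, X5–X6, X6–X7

A tree decomposition must satisfy three properties: every vertex lies in some bag; for every edge, both endpoints lie together in some bag; and for every vertex, the bags containing it form a connected subtree. Here vertex 5 appears in no bag, so the decomposition is invalid.

No — vertex 5 appears in no bag.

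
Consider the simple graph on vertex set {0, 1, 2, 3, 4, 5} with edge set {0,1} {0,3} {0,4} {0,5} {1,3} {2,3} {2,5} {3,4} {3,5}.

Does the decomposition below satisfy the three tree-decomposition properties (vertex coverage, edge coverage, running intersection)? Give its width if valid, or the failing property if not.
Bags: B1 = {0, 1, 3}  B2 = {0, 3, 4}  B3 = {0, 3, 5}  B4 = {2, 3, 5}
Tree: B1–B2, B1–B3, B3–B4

Every vertex of G appears in some bag (union = {0, 1, 2, 3, 4, 5}); every edge is covered by a bag; and for each vertex v the set of bags containing v is connected in the bag tree. The decomposition is therefore valid. The largest bag has 3 vertices, so the width is 2.

Yes; width 2.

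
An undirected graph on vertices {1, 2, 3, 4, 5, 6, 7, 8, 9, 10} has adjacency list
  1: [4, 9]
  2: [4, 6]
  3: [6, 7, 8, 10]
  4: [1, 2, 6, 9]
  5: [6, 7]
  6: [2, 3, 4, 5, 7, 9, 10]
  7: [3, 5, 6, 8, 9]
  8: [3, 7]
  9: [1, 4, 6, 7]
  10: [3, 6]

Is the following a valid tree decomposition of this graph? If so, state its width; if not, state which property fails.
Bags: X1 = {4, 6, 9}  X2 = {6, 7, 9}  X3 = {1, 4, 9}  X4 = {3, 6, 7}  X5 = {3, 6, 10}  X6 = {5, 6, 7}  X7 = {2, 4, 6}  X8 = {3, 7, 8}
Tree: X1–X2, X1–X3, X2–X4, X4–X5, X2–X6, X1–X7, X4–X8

Checking the three conditions: (i) the bags cover all of {1, 2, 3, 4, 5, 6, 7, 8, 9, 10}; (ii) for each edge, some bag contains both endpoints; (iii) the bags containing any fixed vertex form a subtree. All hold, so the decomposition is valid with width 3 − 1 = 2.

Yes; width 2.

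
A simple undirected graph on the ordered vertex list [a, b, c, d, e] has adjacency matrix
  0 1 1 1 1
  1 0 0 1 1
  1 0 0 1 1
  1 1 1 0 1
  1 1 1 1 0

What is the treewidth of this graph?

3

A width-3 tree decomposition is:
Bags: B1 = {a, b, d, e}  B2 = {a, c, d, e}
Tree: B1–B2
Each bag holds 4 vertices, so the decomposition has width 3, which upper-bounds the treewidth. For the lower bound, the 4 vertices {a, c, d, e} are pairwise adjacent, and any tree decomposition puts a clique entirely inside one bag — forcing width ≥ 3. Therefore the treewidth is 3.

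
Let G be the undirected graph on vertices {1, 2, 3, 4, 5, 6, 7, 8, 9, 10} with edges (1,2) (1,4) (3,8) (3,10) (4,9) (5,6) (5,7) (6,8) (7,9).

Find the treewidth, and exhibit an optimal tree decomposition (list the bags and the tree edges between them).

Each bag holds 2 vertices, so the decomposition has width 1, which upper-bounds the treewidth. G has an edge, so its treewidth is at least 1. Therefore the treewidth is 1.

Treewidth 1.
One such decomposition:
Bags: B1 = {1, 2}  B2 = {1, 4}  B3 = {4, 9}  B4 = {7, 9}  B5 = {5, 7}  B6 = {5, 6}  B7 = {6, 8}  B8 = {3, 8}  B9 = {3, 10}
Tree: B1–B2, B2–B3, B3–B4, B4–B5, B5–B6, B6–B7, B7–B8, B8–B9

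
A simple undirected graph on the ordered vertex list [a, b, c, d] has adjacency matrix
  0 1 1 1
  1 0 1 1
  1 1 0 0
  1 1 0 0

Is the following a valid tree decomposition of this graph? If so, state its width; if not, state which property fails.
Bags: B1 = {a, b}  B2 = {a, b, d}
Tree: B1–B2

No — vertex c appears in no bag.

A tree decomposition must satisfy three properties: every vertex lies in some bag; for every edge, both endpoints lie together in some bag; and for every vertex, the bags containing it form a connected subtree. Here vertex c appears in no bag, so the decomposition is invalid.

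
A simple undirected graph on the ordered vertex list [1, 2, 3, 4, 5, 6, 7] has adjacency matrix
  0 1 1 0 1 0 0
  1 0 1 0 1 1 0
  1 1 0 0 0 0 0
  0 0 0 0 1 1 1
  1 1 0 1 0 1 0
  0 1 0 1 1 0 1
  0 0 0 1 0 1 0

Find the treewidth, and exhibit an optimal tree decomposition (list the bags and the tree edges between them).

Each bag holds 3 vertices, so the decomposition has width 2, which upper-bounds the treewidth. On the other hand G contains the 3-clique {1, 2, 3}. A clique must lie in a single bag of any decomposition, so no decomposition can have width below 2. Hence tw(G) = 2 exactly.

Treewidth 2.
One such decomposition:
Bags: B1 = {2, 5, 6}  B2 = {1, 2, 5}  B3 = {4, 5, 6}  B4 = {1, 2, 3}  B5 = {4, 6, 7}
Tree: B1–B2, B1–B3, B2–B4, B3–B5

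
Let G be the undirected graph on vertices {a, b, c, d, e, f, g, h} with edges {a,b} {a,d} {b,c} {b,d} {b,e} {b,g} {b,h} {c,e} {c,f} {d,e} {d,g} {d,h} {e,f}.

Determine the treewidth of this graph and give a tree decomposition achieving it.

Every bag has size at most 3, so the width is 3 − 1 = 2 and tw(G) ≤ 2. On the other hand G contains the 3-clique {c, e, f}. A clique must lie in a single bag of any decomposition, so no decomposition can have width below 2. Hence tw(G) = 2 exactly.

Treewidth 2.
One such decomposition:
Bags: B1 = {b, d, g}  B2 = {a, b, d}  B3 = {b, d, h}  B4 = {b, d, e}  B5 = {b, c, e}  B6 = {c, e, f}
Tree: B1–B2, B1–B3, B2–B4, B4–B5, B5–B6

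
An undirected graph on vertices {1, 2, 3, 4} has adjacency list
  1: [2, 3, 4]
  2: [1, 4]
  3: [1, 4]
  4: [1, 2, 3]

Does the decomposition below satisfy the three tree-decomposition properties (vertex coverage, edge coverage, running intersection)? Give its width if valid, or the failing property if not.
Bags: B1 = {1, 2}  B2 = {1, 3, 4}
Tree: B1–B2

A tree decomposition must satisfy three properties: every vertex lies in some bag; for every edge, both endpoints lie together in some bag; and for every vertex, the bags containing it form a connected subtree. Here edge (4,2) lies in no bag, so the decomposition is invalid.

No — edge (4,2) lies in no bag.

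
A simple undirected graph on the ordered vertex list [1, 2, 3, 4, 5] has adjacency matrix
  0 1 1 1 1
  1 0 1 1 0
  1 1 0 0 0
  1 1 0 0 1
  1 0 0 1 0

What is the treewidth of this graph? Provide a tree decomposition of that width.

Each bag holds 3 vertices, so the decomposition has width 2, which upper-bounds the treewidth. On the other hand G contains the 3-clique {1, 2, 3}. A clique must lie in a single bag of any decomposition, so no decomposition can have width below 2. Combining the bounds, tw(G) = 2.

Treewidth 2.
Bags: B1 = {1, 2, 4}  B2 = {1, 2, 3}  B3 = {1, 4, 5}
Tree: B1–B2, B1–B3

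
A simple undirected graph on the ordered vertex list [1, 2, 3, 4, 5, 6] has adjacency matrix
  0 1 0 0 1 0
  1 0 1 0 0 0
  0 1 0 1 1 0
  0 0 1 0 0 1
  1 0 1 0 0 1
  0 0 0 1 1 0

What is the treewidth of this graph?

2

A width-2 tree decomposition is:
Bags: B1 = {4, 5, 6}  B2 = {3, 4, 5}  B3 = {1, 3, 5}  B4 = {1, 2, 3}
Tree: B1–B2, B2–B3, B3–B4
Each bag holds 3 vertices, so the decomposition has width 2, which upper-bounds the treewidth. For the lower bound, G contains the cycle 6–4–3–5–6, so G is not a forest; only forests have treewidth ≤ 1, hence tw(G) ≥ 2. Therefore the treewidth is 2.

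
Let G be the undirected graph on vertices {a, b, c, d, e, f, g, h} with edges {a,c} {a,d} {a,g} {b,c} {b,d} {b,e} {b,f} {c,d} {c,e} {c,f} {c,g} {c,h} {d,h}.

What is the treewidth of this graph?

2

A width-2 tree decomposition is:
Bags: B1 = {b, c, e}  B2 = {b, c, d}  B3 = {c, d, h}  B4 = {a, c, d}  B5 = {b, c, f}  B6 = {a, c, g}
Tree: B1–B2, B2–B3, B2–B4, B2–B5, B4–B6
Every bag has size at most 3, so the width is 3 − 1 = 2 and tw(G) ≤ 2. For the lower bound, the 3 vertices {c, d, h} are pairwise adjacent, and any tree decomposition puts a clique entirely inside one bag — forcing width ≥ 2. The upper and lower bounds meet at 2, so that is the treewidth.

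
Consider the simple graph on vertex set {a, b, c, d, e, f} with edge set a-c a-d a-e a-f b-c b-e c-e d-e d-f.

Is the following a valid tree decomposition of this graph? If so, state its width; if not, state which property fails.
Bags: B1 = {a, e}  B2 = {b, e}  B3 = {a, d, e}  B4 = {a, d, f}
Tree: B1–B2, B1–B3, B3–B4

A tree decomposition must satisfy three properties: every vertex lies in some bag; for every edge, both endpoints lie together in some bag; and for every vertex, the bags containing it form a connected subtree. Here vertex c appears in no bag, so the decomposition is invalid.

No — vertex c appears in no bag.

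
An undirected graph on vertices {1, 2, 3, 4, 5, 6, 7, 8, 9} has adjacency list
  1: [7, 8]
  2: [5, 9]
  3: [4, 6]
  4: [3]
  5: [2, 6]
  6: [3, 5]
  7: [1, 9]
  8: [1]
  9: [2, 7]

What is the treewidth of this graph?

1

A width-1 tree decomposition is:
Bags: B1 = {1, 8}  B2 = {1, 7}  B3 = {7, 9}  B4 = {2, 9}  B5 = {2, 5}  B6 = {5, 6}  B7 = {3, 6}  B8 = {3, 4}
Tree: B1–B2, B2–B3, B3–B4, B4–B5, B5–B6, B6–B7, B7–B8
The largest bag has 2 vertices, giving width 1; this decomposition certifies tw(G) ≤ 1. Any graph with an edge has treewidth ≥ 1, and G has the edge 8–1. Therefore the treewidth is 1.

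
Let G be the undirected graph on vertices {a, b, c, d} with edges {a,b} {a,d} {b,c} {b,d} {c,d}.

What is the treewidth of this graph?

A width-2 tree decomposition is:
Bags: B1 = {a, b, d}  B2 = {b, c, d}
Tree: B1–B2
Each bag holds 3 vertices, so the decomposition has width 2, which upper-bounds the treewidth. Conversely, {b, c, d} is a clique of size 3, and the vertices of any clique must share a bag in every tree decomposition; so some bag has ≥ 3 vertices and tw(G) ≥ 2. Combining the bounds, tw(G) = 2.

2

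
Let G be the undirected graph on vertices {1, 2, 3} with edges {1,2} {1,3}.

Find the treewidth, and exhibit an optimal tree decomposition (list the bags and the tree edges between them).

Treewidth 1.
One optimal decomposition is:
Bags: B1 = {1, 3}  B2 = {1, 2}
Tree: B1–B2

Each bag holds 2 vertices, so the decomposition has width 1, which upper-bounds the treewidth. Since G has at least one edge (e.g. 3–1), it is not an edgeless graph, so tw(G) ≥ 1. Combining the bounds, tw(G) = 1.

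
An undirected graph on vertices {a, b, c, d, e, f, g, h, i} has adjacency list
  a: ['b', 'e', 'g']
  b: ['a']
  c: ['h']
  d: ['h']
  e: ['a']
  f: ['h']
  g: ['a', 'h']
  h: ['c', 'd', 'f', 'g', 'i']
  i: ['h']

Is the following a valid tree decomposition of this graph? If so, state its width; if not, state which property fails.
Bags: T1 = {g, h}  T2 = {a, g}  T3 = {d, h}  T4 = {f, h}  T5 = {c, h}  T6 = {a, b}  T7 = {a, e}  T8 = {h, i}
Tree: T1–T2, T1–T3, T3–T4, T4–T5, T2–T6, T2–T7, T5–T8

Checking the three conditions: (i) the bags cover all of {a, b, c, d, e, f, g, h, i}; (ii) for each edge, some bag contains both endpoints; (iii) the bags containing any fixed vertex form a subtree. All hold, so the decomposition is valid with width 2 − 1 = 1.

Yes; width 1.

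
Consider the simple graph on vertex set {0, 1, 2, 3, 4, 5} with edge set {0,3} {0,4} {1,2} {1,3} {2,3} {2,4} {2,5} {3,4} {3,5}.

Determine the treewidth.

2

A width-2 tree decomposition is:
Bags: B1 = {2, 3, 4}  B2 = {0, 3, 4}  B3 = {2, 3, 5}  B4 = {1, 2, 3}
Tree: B1–B2, B1–B3, B1–B4
Every bag has size at most 3, so the width is 3 − 1 = 2 and tw(G) ≤ 2. On the other hand G contains the 3-clique {0, 3, 4}. A clique must lie in a single bag of any decomposition, so no decomposition can have width below 2. Combining the bounds, tw(G) = 2.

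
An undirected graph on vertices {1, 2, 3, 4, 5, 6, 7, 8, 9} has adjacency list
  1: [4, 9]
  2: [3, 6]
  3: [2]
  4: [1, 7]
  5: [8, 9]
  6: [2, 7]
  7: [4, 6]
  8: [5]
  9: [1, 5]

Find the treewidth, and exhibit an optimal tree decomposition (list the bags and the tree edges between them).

Treewidth 1.
Bags: B1 = {2, 3}  B2 = {2, 6}  B3 = {6, 7}  B4 = {4, 7}  B5 = {1, 4}  B6 = {1, 9}  B7 = {5, 9}  B8 = {5, 8}
Tree: B1–B2, B2–B3, B3–B4, B4–B5, B5–B6, B6–B7, B7–B8

The largest bag has 2 vertices, giving width 1; this decomposition certifies tw(G) ≤ 1. Since G has at least one edge (e.g. 3–2), it is not an edgeless graph, so tw(G) ≥ 1. Hence tw(G) = 1 exactly.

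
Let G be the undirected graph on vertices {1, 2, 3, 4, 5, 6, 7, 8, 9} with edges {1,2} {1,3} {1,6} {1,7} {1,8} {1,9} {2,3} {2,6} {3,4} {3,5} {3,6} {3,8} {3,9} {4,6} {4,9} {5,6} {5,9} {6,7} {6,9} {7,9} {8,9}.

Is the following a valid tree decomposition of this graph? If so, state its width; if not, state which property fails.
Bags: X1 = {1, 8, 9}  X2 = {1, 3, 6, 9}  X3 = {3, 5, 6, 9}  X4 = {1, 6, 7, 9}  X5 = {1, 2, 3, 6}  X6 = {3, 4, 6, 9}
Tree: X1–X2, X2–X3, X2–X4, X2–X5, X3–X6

No — edge (3,8) lies in no bag.

A tree decomposition must satisfy three properties: every vertex lies in some bag; for every edge, both endpoints lie together in some bag; and for every vertex, the bags containing it form a connected subtree. Here edge (3,8) lies in no bag, so the decomposition is invalid.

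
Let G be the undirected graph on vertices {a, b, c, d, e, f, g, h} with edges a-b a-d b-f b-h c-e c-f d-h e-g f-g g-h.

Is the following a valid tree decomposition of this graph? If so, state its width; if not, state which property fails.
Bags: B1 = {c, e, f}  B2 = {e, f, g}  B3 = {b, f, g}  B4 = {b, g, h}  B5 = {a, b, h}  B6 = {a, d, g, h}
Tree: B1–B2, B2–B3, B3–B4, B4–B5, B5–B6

No — bags containing vertex g are not connected in the tree.

A tree decomposition must satisfy three properties: every vertex lies in some bag; for every edge, both endpoints lie together in some bag; and for every vertex, the bags containing it form a connected subtree. Here bags containing vertex g are not connected in the tree, so the decomposition is invalid.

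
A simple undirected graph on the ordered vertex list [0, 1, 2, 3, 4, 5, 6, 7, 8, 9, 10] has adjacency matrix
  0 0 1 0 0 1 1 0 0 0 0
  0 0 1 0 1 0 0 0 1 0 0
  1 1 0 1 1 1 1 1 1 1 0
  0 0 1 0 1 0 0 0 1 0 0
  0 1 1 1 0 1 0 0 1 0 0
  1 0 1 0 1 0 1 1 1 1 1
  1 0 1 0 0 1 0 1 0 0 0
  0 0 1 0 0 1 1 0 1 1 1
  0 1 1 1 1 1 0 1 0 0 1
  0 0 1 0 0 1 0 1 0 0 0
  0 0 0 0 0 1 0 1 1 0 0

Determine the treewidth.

A width-3 tree decomposition is:
Bags: B1 = {2, 5, 6, 7}  B2 = {2, 5, 7, 8}  B3 = {5, 7, 8, 10}  B4 = {2, 4, 5, 8}  B5 = {1, 2, 4, 8}  B6 = {0, 2, 5, 6}  B7 = {2, 5, 7, 9}  B8 = {2, 3, 4, 8}
Tree: B1–B2, B2–B3, B2–B4, B4–B5, B1–B6, B2–B7, B4–B8
Each bag holds 4 vertices, so the decomposition has width 3, which upper-bounds the treewidth. On the other hand G contains the 4-clique {1, 2, 4, 8}. A clique must lie in a single bag of any decomposition, so no decomposition can have width below 3. Combining the bounds, tw(G) = 3.

3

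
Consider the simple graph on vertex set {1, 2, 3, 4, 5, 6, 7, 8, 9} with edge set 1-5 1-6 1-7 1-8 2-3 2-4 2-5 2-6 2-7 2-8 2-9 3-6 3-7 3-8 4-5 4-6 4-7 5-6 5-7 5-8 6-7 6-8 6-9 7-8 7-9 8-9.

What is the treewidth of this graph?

A width-4 tree decomposition is:
Bags: B1 = {2, 5, 6, 7, 8}  B2 = {1, 5, 6, 7, 8}  B3 = {2, 4, 5, 6, 7}  B4 = {2, 3, 6, 7, 8}  B5 = {2, 6, 7, 8, 9}
Tree: B1–B2, B1–B3, B1–B4, B4–B5
Each bag holds 5 vertices, so the decomposition has width 4, which upper-bounds the treewidth. Conversely, {1, 5, 6, 7, 8} is a clique of size 5, and the vertices of any clique must share a bag in every tree decomposition; so some bag has ≥ 5 vertices and tw(G) ≥ 4. Hence tw(G) = 4 exactly.

4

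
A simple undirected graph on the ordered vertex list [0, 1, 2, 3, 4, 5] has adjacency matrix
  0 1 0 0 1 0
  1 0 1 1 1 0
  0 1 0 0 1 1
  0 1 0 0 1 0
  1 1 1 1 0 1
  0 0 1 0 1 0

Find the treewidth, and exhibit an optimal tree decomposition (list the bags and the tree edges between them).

Each bag holds 3 vertices, so the decomposition has width 2, which upper-bounds the treewidth. For the lower bound, the 3 vertices {0, 1, 4} are pairwise adjacent, and any tree decomposition puts a clique entirely inside one bag — forcing width ≥ 2. Hence tw(G) = 2 exactly.

Treewidth 2.
One optimal decomposition is:
Bags: B1 = {1, 3, 4}  B2 = {1, 2, 4}  B3 = {2, 4, 5}  B4 = {0, 1, 4}
Tree: B1–B2, B2–B3, B2–B4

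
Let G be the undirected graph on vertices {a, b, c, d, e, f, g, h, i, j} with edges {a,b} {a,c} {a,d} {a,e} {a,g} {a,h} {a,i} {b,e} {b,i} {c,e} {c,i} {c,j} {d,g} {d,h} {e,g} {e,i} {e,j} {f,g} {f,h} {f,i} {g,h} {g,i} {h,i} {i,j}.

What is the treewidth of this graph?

3

A width-3 tree decomposition is:
Bags: B1 = {a, g, h, i}  B2 = {a, e, g, i}  B3 = {a, d, g, h}  B4 = {a, c, e, i}  B5 = {a, b, e, i}  B6 = {c, e, i, j}  B7 = {f, g, h, i}
Tree: B1–B2, B1–B3, B2–B4, B2–B5, B4–B6, B1–B7
Each bag holds 4 vertices, so the decomposition has width 3, which upper-bounds the treewidth. For the lower bound, the 4 vertices {a, d, g, h} are pairwise adjacent, and any tree decomposition puts a clique entirely inside one bag — forcing width ≥ 3. Therefore the treewidth is 3.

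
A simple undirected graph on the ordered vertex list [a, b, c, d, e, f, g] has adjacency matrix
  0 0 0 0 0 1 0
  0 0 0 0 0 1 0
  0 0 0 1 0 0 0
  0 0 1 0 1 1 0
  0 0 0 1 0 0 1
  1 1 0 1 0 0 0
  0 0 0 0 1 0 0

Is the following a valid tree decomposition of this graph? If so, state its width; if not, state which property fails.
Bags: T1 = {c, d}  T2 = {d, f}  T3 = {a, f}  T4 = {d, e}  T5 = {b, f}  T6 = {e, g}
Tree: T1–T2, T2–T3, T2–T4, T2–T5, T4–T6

Vertex coverage: the bags together contain {a, b, c, d, e, f, g}, the full vertex set. Edge coverage: each edge of G has both endpoints in at least one bag. Running intersection: for every vertex, the bags containing it form a connected subtree. All three properties hold, so this is a valid tree decomposition of width max|bag| − 1 = 1, and hence tw(G) ≤ 1.

Yes; width 1.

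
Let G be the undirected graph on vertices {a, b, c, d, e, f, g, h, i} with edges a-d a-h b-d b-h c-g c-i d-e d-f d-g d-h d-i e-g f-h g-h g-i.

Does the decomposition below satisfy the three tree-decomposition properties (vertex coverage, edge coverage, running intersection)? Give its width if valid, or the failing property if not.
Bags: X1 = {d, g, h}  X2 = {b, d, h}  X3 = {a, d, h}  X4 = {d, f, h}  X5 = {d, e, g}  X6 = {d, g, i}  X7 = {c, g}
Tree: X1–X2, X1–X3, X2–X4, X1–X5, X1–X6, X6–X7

A tree decomposition must satisfy three properties: every vertex lies in some bag; for every edge, both endpoints lie together in some bag; and for every vertex, the bags containing it form a connected subtree. Here edge (i,c) lies in no bag, so the decomposition is invalid.

No — edge (i,c) lies in no bag.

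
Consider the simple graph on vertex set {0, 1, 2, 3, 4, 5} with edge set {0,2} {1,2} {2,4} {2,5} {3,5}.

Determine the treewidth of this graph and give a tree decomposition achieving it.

Treewidth 1.
One optimal decomposition is:
Bags: B1 = {2, 5}  B2 = {0, 2}  B3 = {1, 2}  B4 = {2, 4}  B5 = {3, 5}
Tree: B1–B2, B2–B3, B3–B4, B1–B5

The largest bag has 2 vertices, giving width 1; this decomposition certifies tw(G) ≤ 1. Any graph with an edge has treewidth ≥ 1, and G has the edge 5–2. Therefore the treewidth is 1.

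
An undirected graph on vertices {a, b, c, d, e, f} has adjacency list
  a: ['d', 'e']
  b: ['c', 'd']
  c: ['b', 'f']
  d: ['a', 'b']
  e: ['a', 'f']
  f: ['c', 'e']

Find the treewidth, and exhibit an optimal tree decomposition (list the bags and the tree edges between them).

Each bag holds 3 vertices, so the decomposition has width 2, which upper-bounds the treewidth. For the lower bound, G contains the cycle b–d–a–e–f–c–b, so G is not a forest; only forests have treewidth ≤ 1, hence tw(G) ≥ 2. The upper and lower bounds meet at 2, so that is the treewidth.

Treewidth 2.
One optimal decomposition is:
Bags: B1 = {a, b, d}  B2 = {a, b, e}  B3 = {b, e, f}  B4 = {b, c, f}
Tree: B1–B2, B2–B3, B3–B4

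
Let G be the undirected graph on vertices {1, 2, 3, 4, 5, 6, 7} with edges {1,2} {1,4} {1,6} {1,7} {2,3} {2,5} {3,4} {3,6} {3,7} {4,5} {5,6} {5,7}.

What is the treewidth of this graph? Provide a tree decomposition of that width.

Treewidth 3.
One such decomposition:
Bags: B1 = {1, 2, 3, 5}  B2 = {1, 3, 5, 6}  B3 = {1, 3, 4, 5}  B4 = {1, 3, 5, 7}
Tree: B1–B2, B2–B3, B3–B4

Each bag holds 4 vertices, so the decomposition has width 3, which upper-bounds the treewidth. For the lower bound: the 4 vertex sets {2,5}, {3,6}, {1}, {4} are disjoint, each induces a connected subgraph, and every pair is joined by at least one edge of G. Contracting each set to a single vertex therefore yields K_{4} as a minor, and since treewidth is minor-monotone, tw(G) ≥ tw(K_{4}) = 3. Hence tw(G) = 3 exactly.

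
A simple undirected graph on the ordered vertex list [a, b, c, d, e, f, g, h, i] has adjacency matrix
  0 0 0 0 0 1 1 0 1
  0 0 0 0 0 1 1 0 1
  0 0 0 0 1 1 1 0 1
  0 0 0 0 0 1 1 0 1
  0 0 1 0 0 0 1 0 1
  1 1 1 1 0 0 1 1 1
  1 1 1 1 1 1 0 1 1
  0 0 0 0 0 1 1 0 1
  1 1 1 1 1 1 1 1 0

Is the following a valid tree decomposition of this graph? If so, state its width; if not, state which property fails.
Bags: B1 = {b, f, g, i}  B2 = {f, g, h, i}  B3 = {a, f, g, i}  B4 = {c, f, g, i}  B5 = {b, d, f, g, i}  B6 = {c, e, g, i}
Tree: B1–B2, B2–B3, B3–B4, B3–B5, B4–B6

A tree decomposition must satisfy three properties: every vertex lies in some bag; for every edge, both endpoints lie together in some bag; and for every vertex, the bags containing it form a connected subtree. Here bags containing vertex b are not connected in the tree, so the decomposition is invalid.

No — bags containing vertex b are not connected in the tree.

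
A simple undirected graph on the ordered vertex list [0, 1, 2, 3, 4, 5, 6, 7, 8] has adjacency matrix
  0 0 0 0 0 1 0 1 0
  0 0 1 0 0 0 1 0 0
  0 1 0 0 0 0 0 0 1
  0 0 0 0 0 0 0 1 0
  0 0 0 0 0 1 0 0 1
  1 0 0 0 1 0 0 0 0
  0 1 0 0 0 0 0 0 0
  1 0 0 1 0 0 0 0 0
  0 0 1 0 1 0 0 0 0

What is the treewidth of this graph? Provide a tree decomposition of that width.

Treewidth 1.
Bags: B1 = {1, 6}  B2 = {1, 2}  B3 = {2, 8}  B4 = {4, 8}  B5 = {4, 5}  B6 = {0, 5}  B7 = {0, 7}  B8 = {3, 7}
Tree: B1–B2, B2–B3, B3–B4, B4–B5, B5–B6, B6–B7, B7–B8

Each bag holds 2 vertices, so the decomposition has width 1, which upper-bounds the treewidth. G has an edge, so its treewidth is at least 1. Therefore the treewidth is 1.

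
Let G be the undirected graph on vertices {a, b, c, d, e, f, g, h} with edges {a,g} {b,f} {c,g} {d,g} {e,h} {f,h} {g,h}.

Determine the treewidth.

A width-1 tree decomposition is:
Bags: B1 = {d, g}  B2 = {c, g}  B3 = {g, h}  B4 = {f, h}  B5 = {e, h}  B6 = {a, g}  B7 = {b, f}
Tree: B1–B2, B2–B3, B3–B4, B3–B5, B3–B6, B4–B7
Every bag has size at most 2, so the width is 2 − 1 = 1 and tw(G) ≤ 1. Since G has at least one edge (e.g. g–d), it is not an edgeless graph, so tw(G) ≥ 1. Therefore the treewidth is 1.

1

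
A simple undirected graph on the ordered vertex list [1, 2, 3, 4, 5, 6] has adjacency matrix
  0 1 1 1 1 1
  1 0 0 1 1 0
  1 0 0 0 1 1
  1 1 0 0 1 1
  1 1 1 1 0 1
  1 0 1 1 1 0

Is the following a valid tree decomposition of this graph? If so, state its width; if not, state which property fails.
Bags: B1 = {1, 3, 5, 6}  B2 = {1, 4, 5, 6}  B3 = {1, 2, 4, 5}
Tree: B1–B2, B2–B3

Yes; width 3.

Checking the three conditions: (i) the bags cover all of {1, 2, 3, 4, 5, 6}; (ii) for each edge, some bag contains both endpoints; (iii) the bags containing any fixed vertex form a subtree. All hold, so the decomposition is valid with width 4 − 1 = 3.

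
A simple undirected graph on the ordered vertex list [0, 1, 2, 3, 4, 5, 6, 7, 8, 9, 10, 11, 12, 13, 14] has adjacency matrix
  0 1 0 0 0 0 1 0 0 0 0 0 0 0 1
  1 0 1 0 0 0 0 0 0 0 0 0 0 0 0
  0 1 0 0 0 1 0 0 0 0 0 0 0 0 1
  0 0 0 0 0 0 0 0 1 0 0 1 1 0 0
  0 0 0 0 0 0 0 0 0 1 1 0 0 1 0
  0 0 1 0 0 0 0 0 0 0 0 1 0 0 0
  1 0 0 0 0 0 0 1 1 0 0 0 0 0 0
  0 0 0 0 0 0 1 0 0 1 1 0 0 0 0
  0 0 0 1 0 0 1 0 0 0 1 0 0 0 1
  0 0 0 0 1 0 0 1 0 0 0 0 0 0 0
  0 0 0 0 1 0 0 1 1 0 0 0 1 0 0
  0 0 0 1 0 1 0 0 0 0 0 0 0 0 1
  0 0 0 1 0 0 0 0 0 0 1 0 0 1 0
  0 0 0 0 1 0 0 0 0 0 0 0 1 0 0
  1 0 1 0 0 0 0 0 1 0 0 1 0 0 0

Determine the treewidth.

3

A width-3 tree decomposition is:
Bags: B1 = {4, 9, 12, 13}  B2 = {4, 9, 10, 12}  B3 = {7, 9, 10, 12}  B4 = {3, 7, 10, 12}  B5 = {3, 7, 8, 10}  B6 = {3, 6, 7, 8}  B7 = {3, 6, 8, 11}  B8 = {6, 8, 11, 14}  B9 = {0, 6, 11, 14}  B10 = {0, 5, 11, 14}  B11 = {0, 2, 5, 14}  B12 = {0, 1, 2, 5}
Tree: B1–B2, B2–B3, B3–B4, B4–B5, B5–B6, B6–B7, B7–B8, B8–B9, B9–B10, B10–B11, B11–B12
Every bag has size at most 4, so the width is 4 − 1 = 3 and tw(G) ≤ 3. For the lower bound: the 4 vertex sets {4,9,13}, {12}, {10}, {3,6,7,8} are disjoint, each induces a connected subgraph, and every pair is joined by at least one edge of G. Contracting each set to a single vertex therefore yields K_{4} as a minor, and since treewidth is minor-monotone, tw(G) ≥ tw(K_{4}) = 3. Therefore the treewidth is 3.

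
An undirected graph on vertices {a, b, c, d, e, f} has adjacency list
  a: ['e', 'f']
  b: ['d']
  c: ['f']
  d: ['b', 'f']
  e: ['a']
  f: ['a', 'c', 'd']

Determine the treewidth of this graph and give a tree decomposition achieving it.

Treewidth 1.
One such decomposition:
Bags: B1 = {a, f}  B2 = {d, f}  B3 = {c, f}  B4 = {a, e}  B5 = {b, d}
Tree: B1–B2, B2–B3, B1–B4, B2–B5

Every bag has size at most 2, so the width is 2 − 1 = 1 and tw(G) ≤ 1. Since G has at least one edge (e.g. f–a), it is not an edgeless graph, so tw(G) ≥ 1. Therefore the treewidth is 1.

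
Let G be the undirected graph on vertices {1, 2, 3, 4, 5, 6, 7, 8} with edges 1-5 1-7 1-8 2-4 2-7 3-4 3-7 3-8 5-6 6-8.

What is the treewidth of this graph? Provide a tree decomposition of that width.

The largest bag has 3 vertices, giving width 2; this decomposition certifies tw(G) ≤ 2. For the lower bound, G contains the cycle 2–4–3–7–2, so G is not a forest; only forests have treewidth ≤ 1, hence tw(G) ≥ 2. Combining the bounds, tw(G) = 2.

Treewidth 2.
One optimal decomposition is:
Bags: B1 = {2, 4, 7}  B2 = {3, 4, 7}  B3 = {1, 3, 7}  B4 = {1, 3, 8}  B5 = {1, 5, 8}  B6 = {5, 6, 8}
Tree: B1–B2, B2–B3, B3–B4, B4–B5, B5–B6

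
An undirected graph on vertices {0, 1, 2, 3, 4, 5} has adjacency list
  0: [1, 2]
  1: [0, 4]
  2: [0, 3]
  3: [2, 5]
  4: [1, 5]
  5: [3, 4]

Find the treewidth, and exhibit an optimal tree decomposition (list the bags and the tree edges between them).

Treewidth 2.
One such decomposition:
Bags: B1 = {1, 4, 5}  B2 = {0, 1, 5}  B3 = {0, 2, 5}  B4 = {2, 3, 5}
Tree: B1–B2, B2–B3, B3–B4

Each bag holds 3 vertices, so the decomposition has width 2, which upper-bounds the treewidth. The edges 5–4–1–0–2–3–5 form a cycle, so G is not a tree and its treewidth is at least 2. Therefore the treewidth is 2.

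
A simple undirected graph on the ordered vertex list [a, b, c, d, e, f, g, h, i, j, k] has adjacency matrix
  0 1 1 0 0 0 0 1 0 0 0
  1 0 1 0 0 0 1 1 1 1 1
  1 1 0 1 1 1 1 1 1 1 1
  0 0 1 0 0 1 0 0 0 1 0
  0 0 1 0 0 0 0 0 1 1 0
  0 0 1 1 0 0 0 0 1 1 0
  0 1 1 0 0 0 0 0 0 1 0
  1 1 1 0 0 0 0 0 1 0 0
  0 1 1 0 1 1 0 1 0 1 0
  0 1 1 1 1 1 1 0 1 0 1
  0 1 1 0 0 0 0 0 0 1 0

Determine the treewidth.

3

A width-3 tree decomposition is:
Bags: B1 = {b, c, g, j}  B2 = {b, c, i, j}  B3 = {c, e, i, j}  B4 = {c, f, i, j}  B5 = {b, c, h, i}  B6 = {a, b, c, h}  B7 = {b, c, j, k}  B8 = {c, d, f, j}
Tree: B1–B2, B2–B3, B2–B4, B2–B5, B5–B6, B1–B7, B4–B8
Each bag holds 4 vertices, so the decomposition has width 3, which upper-bounds the treewidth. For the lower bound, the 4 vertices {c, d, f, j} are pairwise adjacent, and any tree decomposition puts a clique entirely inside one bag — forcing width ≥ 3. The upper and lower bounds meet at 3, so that is the treewidth.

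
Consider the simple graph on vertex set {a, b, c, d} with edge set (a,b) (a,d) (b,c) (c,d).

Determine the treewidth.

2

A width-2 tree decomposition is:
Bags: B1 = {a, c, d}  B2 = {a, b, c}
Tree: B1–B2
The largest bag has 3 vertices, giving width 2; this decomposition certifies tw(G) ≤ 2. Since c–d–a–b–c is a cycle in G, G is not acyclic. Forests are exactly the graphs of treewidth ≤ 1, so tw(G) ≥ 2. Therefore the treewidth is 2.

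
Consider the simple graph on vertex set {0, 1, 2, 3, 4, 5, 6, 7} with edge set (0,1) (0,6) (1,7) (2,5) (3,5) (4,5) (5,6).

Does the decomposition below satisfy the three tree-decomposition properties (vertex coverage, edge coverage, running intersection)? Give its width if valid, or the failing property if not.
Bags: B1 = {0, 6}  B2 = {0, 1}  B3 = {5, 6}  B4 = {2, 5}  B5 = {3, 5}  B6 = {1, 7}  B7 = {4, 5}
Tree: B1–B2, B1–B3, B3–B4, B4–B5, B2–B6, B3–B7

Yes; width 1.

Every vertex of G appears in some bag (union = {0, 1, 2, 3, 4, 5, 6, 7}); every edge is covered by a bag; and for each vertex v the set of bags containing v is connected in the bag tree. The decomposition is therefore valid. The largest bag has 2 vertices, so the width is 1.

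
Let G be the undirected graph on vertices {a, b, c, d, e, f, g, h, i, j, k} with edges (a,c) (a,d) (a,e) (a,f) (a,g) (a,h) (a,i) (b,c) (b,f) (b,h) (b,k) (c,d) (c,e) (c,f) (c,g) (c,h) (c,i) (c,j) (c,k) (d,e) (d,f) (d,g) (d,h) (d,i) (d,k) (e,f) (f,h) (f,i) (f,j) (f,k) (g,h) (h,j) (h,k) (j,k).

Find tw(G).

A width-4 tree decomposition is:
Bags: B1 = {a, c, d, f, h}  B2 = {c, d, f, h, k}  B3 = {a, c, d, g, h}  B4 = {b, c, f, h, k}  B5 = {a, c, d, f, i}  B6 = {a, c, d, e, f}  B7 = {c, f, h, j, k}
Tree: B1–B2, B1–B3, B2–B4, B1–B5, B1–B6, B4–B7
Each bag holds 5 vertices, so the decomposition has width 4, which upper-bounds the treewidth. On the other hand G contains the 5-clique {a, c, d, g, h}. A clique must lie in a single bag of any decomposition, so no decomposition can have width below 4. The upper and lower bounds meet at 4, so that is the treewidth.

4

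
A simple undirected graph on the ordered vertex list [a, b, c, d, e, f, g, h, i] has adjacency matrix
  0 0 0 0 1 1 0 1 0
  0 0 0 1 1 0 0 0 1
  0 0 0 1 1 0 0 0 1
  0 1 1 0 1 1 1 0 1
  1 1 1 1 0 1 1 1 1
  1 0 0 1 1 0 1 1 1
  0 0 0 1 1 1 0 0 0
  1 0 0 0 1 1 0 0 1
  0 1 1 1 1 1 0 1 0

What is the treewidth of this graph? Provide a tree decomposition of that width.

Treewidth 3.
Bags: B1 = {b, d, e, i}  B2 = {c, d, e, i}  B3 = {d, e, f, i}  B4 = {e, f, h, i}  B5 = {a, e, f, h}  B6 = {d, e, f, g}
Tree: B1–B2, B2–B3, B3–B4, B4–B5, B3–B6

Every bag has size at most 4, so the width is 4 − 1 = 3 and tw(G) ≤ 3. Conversely, {d, e, f, g} is a clique of size 4, and the vertices of any clique must share a bag in every tree decomposition; so some bag has ≥ 4 vertices and tw(G) ≥ 3. Therefore the treewidth is 3.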